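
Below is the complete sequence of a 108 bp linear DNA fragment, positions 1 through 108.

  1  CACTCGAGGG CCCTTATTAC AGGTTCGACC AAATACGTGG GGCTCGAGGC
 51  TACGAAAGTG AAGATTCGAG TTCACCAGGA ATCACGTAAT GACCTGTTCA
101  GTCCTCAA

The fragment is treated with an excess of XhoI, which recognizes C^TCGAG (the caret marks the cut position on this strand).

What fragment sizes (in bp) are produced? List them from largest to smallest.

65, 40, 3 bp

XhoI sites (CTCGAG) start at positions 3, 43.
XhoI cuts after the first base of each site, so after positions 3, 43.
Linear molecule, 2 cuts → 3 fragments:
  1–3 → 3 bp
  4–43 → 40 bp
  44–108 → 65 bp
Sorted largest to smallest: 65, 40, 3 bp.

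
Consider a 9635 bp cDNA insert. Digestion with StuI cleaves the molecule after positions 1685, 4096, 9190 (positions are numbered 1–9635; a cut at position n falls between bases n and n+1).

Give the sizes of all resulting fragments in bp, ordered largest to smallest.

5094, 2411, 1685, 445 bp

Linear molecule, 3 cuts → 4 fragments:
  1685 − 0 = 1685 bp
  4096 − 1685 = 2411 bp
  9190 − 4096 = 5094 bp
  9635 − 9190 = 445 bp
Sorted largest to smallest: 5094, 2411, 1685, 445 bp.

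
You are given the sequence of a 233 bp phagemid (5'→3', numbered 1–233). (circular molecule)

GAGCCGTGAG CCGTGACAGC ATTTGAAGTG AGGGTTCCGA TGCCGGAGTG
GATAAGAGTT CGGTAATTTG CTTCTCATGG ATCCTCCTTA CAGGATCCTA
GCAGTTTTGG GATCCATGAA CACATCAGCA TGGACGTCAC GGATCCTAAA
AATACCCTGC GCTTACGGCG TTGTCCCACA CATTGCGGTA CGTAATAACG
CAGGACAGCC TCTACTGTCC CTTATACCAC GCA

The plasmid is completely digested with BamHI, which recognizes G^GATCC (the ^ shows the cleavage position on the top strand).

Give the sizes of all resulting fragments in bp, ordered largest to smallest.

171, 31, 17, 14 bp

BamHI sites (GGATCC) start at positions 79, 93, 110, 141.
BamHI cuts after the first base of each site, so after positions 79, 93, 110, 141.
Circular molecule, 4 cuts → 4 fragments:
  80–93 → 14 bp
  94–110 → 17 bp
  111–141 → 31 bp
  142–233 then 1–79 → 92 + 79 = 171 bp
Sorted largest to smallest: 171, 31, 17, 14 bp.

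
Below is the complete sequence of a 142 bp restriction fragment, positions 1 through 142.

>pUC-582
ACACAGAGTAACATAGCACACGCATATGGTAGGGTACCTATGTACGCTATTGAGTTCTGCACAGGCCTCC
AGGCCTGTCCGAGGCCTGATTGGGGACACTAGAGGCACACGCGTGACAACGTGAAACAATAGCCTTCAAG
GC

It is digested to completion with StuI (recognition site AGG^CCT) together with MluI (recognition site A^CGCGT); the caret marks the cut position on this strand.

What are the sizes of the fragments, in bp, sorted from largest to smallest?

65, 33, 25, 11, 8 bp

StuI sites (AGGCCT) start at positions 63, 71, 82.
StuI cuts after base 3 of each site, so after positions 65, 73, 84.
The MluI site (ACGCGT) starts at position 109.
MluI cuts after the first base of each site, so after position 109.
Combined cut positions: 65, 73, 84, 109.
Linear molecule, 4 cuts → 5 fragments:
  1–65 → 65 bp
  66–73 → 8 bp
  74–84 → 11 bp
  85–109 → 25 bp
  110–142 → 33 bp
Sorted largest to smallest: 65, 33, 25, 11, 8 bp.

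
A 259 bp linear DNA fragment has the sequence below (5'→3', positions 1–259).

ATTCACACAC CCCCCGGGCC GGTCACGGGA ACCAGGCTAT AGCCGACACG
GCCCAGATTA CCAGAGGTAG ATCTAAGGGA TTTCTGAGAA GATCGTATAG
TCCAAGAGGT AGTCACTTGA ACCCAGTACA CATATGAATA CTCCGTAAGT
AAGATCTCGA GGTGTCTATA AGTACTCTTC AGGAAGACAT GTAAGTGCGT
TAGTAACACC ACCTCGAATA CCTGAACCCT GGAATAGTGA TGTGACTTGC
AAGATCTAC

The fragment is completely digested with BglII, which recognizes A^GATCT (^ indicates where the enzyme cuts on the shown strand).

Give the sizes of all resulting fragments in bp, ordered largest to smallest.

100, 83, 69, 7 bp

BglII sites (AGATCT) start at positions 69, 152, 252.
BglII cuts after the first base of each site, so after positions 69, 152, 252.
Linear molecule, 3 cuts → 4 fragments:
  1–69 → 69 bp
  70–152 → 83 bp
  153–252 → 100 bp
  253–259 → 7 bp
Sorted largest to smallest: 100, 83, 69, 7 bp.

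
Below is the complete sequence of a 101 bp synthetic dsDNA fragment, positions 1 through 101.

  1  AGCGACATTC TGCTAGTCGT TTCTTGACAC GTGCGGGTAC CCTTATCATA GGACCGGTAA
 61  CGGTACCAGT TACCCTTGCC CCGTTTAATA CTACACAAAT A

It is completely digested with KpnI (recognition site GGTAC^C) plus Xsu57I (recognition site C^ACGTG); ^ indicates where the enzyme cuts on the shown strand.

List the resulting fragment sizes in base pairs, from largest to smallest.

35, 28, 26, 12 bp

KpnI sites (GGTACC) start at positions 36, 62.
KpnI cuts after base 5 of each site (before the last base), so after positions 40, 66.
The Xsu57I site (CACGTG) starts at position 28.
Xsu57I cuts after the first base of each site, so after position 28.
Combined cut positions: 28, 40, 66.
Linear molecule, 3 cuts → 4 fragments:
  1–28 → 28 bp
  29–40 → 12 bp
  41–66 → 26 bp
  67–101 → 35 bp
Sorted largest to smallest: 35, 28, 26, 12 bp.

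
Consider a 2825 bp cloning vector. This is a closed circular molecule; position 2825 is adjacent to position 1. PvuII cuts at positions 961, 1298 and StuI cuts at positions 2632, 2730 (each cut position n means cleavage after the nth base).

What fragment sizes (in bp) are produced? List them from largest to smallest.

Combined cut positions (sorted): 961, 1298, 2632, 2730.
Circular molecule, 4 cuts → 4 fragments:
  1298 − 961 = 337 bp
  2632 − 1298 = 1334 bp
  2730 − 2632 = 98 bp
  wrap: 2825 − 2730 + 961 = 1056 bp
Sorted largest to smallest: 1334, 1056, 337, 98 bp.

1334, 1056, 337, 98 bp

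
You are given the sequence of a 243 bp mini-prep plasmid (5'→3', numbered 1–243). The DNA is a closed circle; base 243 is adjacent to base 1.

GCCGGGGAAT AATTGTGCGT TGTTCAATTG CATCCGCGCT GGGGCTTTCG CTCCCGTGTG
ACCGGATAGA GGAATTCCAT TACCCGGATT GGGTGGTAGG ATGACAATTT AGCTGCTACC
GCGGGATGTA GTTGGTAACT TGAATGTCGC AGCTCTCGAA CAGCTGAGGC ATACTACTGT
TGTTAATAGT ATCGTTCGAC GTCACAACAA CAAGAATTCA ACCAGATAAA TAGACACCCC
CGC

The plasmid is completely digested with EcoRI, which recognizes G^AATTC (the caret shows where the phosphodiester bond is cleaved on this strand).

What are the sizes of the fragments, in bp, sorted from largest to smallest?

142, 101 bp

EcoRI sites (GAATTC) start at positions 72, 214.
EcoRI cuts after the first base of each site, so after positions 72, 214.
Circular molecule, 2 cuts → 2 fragments:
  73–214 → 142 bp
  215–243 then 1–72 → 29 + 72 = 101 bp
Sorted largest to smallest: 142, 101 bp.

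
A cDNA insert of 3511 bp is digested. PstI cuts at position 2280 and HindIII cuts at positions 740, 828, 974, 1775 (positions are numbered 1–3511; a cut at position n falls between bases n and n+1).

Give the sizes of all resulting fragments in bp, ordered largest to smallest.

Combined cut positions (sorted): 740, 828, 974, 1775, 2280.
Linear molecule, 5 cuts → 6 fragments:
  740 − 0 = 740 bp
  828 − 740 = 88 bp
  974 − 828 = 146 bp
  1775 − 974 = 801 bp
  2280 − 1775 = 505 bp
  3511 − 2280 = 1231 bp
Sorted largest to smallest: 1231, 801, 740, 505, 146, 88 bp.

1231, 801, 740, 505, 146, 88 bp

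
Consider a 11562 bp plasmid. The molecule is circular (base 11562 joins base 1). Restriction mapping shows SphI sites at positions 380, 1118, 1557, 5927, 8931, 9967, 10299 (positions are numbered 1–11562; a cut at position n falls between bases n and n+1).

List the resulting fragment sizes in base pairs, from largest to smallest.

4370, 3004, 1643, 1036, 738, 439, 332 bp

Circular molecule, 7 cuts → 7 fragments:
  1118 − 380 = 738 bp
  1557 − 1118 = 439 bp
  5927 − 1557 = 4370 bp
  8931 − 5927 = 3004 bp
  9967 − 8931 = 1036 bp
  10299 − 9967 = 332 bp
  wrap: 11562 − 10299 + 380 = 1643 bp
Sorted largest to smallest: 4370, 3004, 1643, 1036, 738, 439, 332 bp.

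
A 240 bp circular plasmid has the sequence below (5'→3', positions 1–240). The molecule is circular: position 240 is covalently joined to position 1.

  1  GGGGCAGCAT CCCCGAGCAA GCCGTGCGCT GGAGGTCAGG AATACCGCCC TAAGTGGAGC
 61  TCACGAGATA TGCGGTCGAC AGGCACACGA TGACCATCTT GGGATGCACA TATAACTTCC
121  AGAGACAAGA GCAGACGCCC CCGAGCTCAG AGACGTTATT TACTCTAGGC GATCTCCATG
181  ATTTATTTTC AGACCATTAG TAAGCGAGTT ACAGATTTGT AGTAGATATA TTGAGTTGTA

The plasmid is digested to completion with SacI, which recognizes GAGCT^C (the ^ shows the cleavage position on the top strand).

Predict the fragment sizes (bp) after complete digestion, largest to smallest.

SacI sites (GAGCTC) start at positions 57, 143.
SacI cuts after base 5 of each site (before the last base), so after positions 61, 147.
Circular molecule, 2 cuts → 2 fragments:
  62–147 → 86 bp
  148–240 then 1–61 → 93 + 61 = 154 bp
Sorted largest to smallest: 154, 86 bp.

154, 86 bp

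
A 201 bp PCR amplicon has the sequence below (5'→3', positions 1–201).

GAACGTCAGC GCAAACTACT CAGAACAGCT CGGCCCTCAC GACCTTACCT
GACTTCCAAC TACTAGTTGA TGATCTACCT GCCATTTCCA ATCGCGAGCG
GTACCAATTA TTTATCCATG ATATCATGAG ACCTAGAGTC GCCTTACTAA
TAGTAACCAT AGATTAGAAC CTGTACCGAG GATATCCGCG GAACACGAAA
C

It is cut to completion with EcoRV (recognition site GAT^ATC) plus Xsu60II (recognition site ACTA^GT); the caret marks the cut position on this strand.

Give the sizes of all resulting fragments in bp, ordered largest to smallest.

EcoRV sites (GATATC) start at positions 120, 181.
EcoRV cuts after base 3 of each site, so after positions 122, 183.
The Xsu60II site (ACTAGT) starts at position 62.
Xsu60II cuts after base 4 of each site, so after position 65.
Combined cut positions: 65, 122, 183.
Linear molecule, 3 cuts → 4 fragments:
  1–65 → 65 bp
  66–122 → 57 bp
  123–183 → 61 bp
  184–201 → 18 bp
Sorted largest to smallest: 65, 61, 57, 18 bp.

65, 61, 57, 18 bp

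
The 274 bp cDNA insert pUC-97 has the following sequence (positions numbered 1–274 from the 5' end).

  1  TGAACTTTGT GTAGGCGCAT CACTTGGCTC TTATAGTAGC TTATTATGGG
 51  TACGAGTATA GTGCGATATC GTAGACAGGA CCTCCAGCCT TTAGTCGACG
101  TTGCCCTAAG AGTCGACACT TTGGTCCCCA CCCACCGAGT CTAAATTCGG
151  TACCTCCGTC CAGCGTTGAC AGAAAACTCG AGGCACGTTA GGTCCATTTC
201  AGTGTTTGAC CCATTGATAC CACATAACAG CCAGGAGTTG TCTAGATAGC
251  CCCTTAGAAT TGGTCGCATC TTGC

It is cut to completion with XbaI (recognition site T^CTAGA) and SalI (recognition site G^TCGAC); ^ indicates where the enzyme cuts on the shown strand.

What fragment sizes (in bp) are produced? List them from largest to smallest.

The XbaI site (TCTAGA) starts at position 241.
XbaI cuts after the first base of each site, so after position 241.
SalI sites (GTCGAC) start at positions 94, 112.
SalI cuts after the first base of each site, so after positions 94, 112.
Combined cut positions: 94, 112, 241.
Linear molecule, 3 cuts → 4 fragments:
  1–94 → 94 bp
  95–112 → 18 bp
  113–241 → 129 bp
  242–274 → 33 bp
Sorted largest to smallest: 129, 94, 33, 18 bp.

129, 94, 33, 18 bp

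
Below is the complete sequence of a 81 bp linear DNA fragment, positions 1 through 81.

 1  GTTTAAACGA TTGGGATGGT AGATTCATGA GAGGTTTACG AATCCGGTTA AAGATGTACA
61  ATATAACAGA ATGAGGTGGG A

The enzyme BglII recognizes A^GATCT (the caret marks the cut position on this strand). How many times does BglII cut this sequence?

No occurrence of AGATCT is present in the sequence.
BglII does not cut: 0 sites.

0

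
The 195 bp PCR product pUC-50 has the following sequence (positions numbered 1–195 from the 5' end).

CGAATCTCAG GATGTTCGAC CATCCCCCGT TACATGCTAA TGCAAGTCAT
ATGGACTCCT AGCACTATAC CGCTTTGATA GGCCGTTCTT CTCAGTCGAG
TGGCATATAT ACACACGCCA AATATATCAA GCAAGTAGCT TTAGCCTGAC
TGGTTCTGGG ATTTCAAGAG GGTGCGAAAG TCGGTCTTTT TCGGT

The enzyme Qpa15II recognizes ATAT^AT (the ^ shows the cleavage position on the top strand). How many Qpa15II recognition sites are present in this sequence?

ATATAT occurs starting at positions 105, 122.
Qpa15II cuts at 2 sites.

2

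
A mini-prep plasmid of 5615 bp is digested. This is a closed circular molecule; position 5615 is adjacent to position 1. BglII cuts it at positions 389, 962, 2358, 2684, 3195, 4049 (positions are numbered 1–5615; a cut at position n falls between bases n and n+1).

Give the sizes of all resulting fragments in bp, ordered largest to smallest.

1955, 1396, 854, 573, 511, 326 bp

Circular molecule, 6 cuts → 6 fragments:
  962 − 389 = 573 bp
  2358 − 962 = 1396 bp
  2684 − 2358 = 326 bp
  3195 − 2684 = 511 bp
  4049 − 3195 = 854 bp
  wrap: 5615 − 4049 + 389 = 1955 bp
Sorted largest to smallest: 1955, 1396, 854, 573, 511, 326 bp.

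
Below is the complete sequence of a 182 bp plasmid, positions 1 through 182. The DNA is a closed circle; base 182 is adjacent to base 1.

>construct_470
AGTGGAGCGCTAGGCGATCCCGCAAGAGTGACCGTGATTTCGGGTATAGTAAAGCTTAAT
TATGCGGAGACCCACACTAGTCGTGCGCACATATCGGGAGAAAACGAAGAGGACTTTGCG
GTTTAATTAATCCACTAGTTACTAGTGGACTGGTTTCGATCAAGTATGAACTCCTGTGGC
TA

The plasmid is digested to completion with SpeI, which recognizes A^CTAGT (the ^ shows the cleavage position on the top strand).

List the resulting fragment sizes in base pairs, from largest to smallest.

SpeI sites (ACTAGT) start at positions 76, 134, 141.
SpeI cuts after the first base of each site, so after positions 76, 134, 141.
Circular molecule, 3 cuts → 3 fragments:
  77–134 → 58 bp
  135–141 → 7 bp
  142–182 then 1–76 → 41 + 76 = 117 bp
Sorted largest to smallest: 117, 58, 7 bp.

117, 58, 7 bp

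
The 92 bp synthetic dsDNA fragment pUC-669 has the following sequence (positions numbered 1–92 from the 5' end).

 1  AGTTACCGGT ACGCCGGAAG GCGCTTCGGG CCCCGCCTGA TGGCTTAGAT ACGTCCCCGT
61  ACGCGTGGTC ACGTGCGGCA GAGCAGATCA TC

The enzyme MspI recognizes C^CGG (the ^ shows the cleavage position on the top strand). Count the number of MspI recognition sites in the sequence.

CCGG occurs starting at positions 6, 14.
MspI cuts at 2 sites.

2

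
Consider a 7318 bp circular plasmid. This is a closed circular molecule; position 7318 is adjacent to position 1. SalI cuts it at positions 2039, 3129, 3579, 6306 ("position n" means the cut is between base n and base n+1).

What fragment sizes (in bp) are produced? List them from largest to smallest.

Circular molecule, 4 cuts → 4 fragments:
  3129 − 2039 = 1090 bp
  3579 − 3129 = 450 bp
  6306 − 3579 = 2727 bp
  wrap: 7318 − 6306 + 2039 = 3051 bp
Sorted largest to smallest: 3051, 2727, 1090, 450 bp.

3051, 2727, 1090, 450 bp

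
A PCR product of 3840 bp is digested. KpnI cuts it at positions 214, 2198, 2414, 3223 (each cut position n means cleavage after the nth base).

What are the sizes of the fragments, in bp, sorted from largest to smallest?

1984, 809, 617, 216, 214 bp

Linear molecule, 4 cuts → 5 fragments:
  214 − 0 = 214 bp
  2198 − 214 = 1984 bp
  2414 − 2198 = 216 bp
  3223 − 2414 = 809 bp
  3840 − 3223 = 617 bp
Sorted largest to smallest: 1984, 809, 617, 216, 214 bp.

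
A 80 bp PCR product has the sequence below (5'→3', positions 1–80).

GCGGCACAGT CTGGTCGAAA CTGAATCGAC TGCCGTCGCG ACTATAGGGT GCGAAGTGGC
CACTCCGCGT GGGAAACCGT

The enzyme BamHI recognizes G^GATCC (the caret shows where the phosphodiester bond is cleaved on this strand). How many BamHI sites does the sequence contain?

No occurrence of GGATCC is present in the sequence.
BamHI does not cut: 0 sites.

0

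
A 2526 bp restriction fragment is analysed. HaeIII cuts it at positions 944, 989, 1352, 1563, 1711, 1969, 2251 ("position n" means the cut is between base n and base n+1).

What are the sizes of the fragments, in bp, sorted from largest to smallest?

Linear molecule, 7 cuts → 8 fragments:
  944 − 0 = 944 bp
  989 − 944 = 45 bp
  1352 − 989 = 363 bp
  1563 − 1352 = 211 bp
  1711 − 1563 = 148 bp
  1969 − 1711 = 258 bp
  2251 − 1969 = 282 bp
  2526 − 2251 = 275 bp
Sorted largest to smallest: 944, 363, 282, 275, 258, 211, 148, 45 bp.

944, 363, 282, 275, 258, 211, 148, 45 bp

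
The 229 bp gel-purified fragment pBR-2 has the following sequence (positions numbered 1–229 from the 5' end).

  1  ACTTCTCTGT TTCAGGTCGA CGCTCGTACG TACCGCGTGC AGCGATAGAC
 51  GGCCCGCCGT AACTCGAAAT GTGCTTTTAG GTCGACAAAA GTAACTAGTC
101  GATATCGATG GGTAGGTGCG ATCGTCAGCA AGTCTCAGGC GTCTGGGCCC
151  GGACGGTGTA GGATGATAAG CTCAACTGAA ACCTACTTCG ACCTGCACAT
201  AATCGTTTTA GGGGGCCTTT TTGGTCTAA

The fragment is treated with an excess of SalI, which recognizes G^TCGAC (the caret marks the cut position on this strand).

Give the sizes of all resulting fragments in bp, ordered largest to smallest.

148, 65, 16 bp

SalI sites (GTCGAC) start at positions 16, 81.
SalI cuts after the first base of each site, so after positions 16, 81.
Linear molecule, 2 cuts → 3 fragments:
  1–16 → 16 bp
  17–81 → 65 bp
  82–229 → 148 bp
Sorted largest to smallest: 148, 65, 16 bp.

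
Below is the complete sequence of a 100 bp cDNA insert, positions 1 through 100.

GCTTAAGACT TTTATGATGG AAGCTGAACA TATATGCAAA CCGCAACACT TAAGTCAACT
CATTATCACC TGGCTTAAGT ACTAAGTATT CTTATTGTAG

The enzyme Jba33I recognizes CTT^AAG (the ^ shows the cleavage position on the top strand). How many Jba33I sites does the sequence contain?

3

CTTAAG occurs starting at positions 2, 49, 74.
Jba33I cuts at 3 sites.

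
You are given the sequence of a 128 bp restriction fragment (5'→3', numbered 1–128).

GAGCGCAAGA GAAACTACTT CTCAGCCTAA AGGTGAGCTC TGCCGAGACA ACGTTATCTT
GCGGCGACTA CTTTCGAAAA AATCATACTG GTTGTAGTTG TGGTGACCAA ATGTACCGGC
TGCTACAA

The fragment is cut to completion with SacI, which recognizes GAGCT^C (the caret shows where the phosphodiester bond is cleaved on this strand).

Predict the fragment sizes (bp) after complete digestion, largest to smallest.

The SacI site (GAGCTC) starts at position 35.
SacI cuts after base 5 of each site (before the last base), so after position 39.
Linear molecule, 1 cut → 2 fragments:
  1–39 → 39 bp
  40–128 → 89 bp
Sorted largest to smallest: 89, 39 bp.

89, 39 bp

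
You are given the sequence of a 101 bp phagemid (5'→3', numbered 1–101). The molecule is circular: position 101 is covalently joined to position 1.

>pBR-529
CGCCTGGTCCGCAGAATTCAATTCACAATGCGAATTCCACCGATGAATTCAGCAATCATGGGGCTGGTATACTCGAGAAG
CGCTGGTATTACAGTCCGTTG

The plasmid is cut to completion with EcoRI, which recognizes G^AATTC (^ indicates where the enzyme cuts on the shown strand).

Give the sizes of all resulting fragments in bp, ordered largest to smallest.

70, 18, 13 bp

EcoRI sites (GAATTC) start at positions 14, 32, 45.
EcoRI cuts after the first base of each site, so after positions 14, 32, 45.
Circular molecule, 3 cuts → 3 fragments:
  15–32 → 18 bp
  33–45 → 13 bp
  46–101 then 1–14 → 56 + 14 = 70 bp
Sorted largest to smallest: 70, 18, 13 bp.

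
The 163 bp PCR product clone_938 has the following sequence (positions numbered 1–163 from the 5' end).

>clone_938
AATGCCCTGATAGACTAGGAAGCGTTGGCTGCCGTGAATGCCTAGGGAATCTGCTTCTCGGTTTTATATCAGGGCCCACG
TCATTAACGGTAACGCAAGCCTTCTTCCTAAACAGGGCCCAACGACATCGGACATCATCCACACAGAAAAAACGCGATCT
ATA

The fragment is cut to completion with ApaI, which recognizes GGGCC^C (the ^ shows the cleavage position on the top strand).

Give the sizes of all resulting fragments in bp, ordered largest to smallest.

ApaI sites (GGGCCC) start at positions 72, 115.
ApaI cuts after base 5 of each site (before the last base), so after positions 76, 119.
Linear molecule, 2 cuts → 3 fragments:
  1–76 → 76 bp
  77–119 → 43 bp
  120–163 → 44 bp
Sorted largest to smallest: 76, 44, 43 bp.

76, 44, 43 bp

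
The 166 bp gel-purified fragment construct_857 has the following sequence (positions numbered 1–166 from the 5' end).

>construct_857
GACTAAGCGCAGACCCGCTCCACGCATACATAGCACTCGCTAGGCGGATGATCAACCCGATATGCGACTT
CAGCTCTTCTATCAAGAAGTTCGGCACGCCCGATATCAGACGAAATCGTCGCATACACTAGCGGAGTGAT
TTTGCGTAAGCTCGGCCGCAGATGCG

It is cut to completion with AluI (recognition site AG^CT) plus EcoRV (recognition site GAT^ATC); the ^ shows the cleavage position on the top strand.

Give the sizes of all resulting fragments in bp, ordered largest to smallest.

73, 46, 31, 16 bp

AluI sites (AGCT) start at positions 72, 149.
AluI cuts after base 2 of each site, so after positions 73, 150.
The EcoRV site (GATATC) starts at position 102.
EcoRV cuts after base 3 of each site, so after position 104.
Combined cut positions: 73, 104, 150.
Linear molecule, 3 cuts → 4 fragments:
  1–73 → 73 bp
  74–104 → 31 bp
  105–150 → 46 bp
  151–166 → 16 bp
Sorted largest to smallest: 73, 46, 31, 16 bp.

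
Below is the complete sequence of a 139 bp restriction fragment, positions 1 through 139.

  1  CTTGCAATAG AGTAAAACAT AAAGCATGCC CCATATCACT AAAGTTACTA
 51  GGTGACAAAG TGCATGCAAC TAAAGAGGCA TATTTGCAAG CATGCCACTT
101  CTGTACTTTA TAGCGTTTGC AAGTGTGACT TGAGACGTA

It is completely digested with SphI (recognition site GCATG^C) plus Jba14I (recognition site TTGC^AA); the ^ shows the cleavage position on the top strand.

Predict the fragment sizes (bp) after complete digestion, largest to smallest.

38, 26, 23, 21, 19, 7, 5 bp

SphI sites (GCATGC) start at positions 24, 62, 90.
SphI cuts after base 5 of each site (before the last base), so after positions 28, 66, 94.
Jba14I sites (TTGCAA) start at positions 2, 84, 117.
Jba14I cuts after base 4 of each site, so after positions 5, 87, 120.
Combined cut positions: 5, 28, 66, 87, 94, 120.
Linear molecule, 6 cuts → 7 fragments:
  1–5 → 5 bp
  6–28 → 23 bp
  29–66 → 38 bp
  67–87 → 21 bp
  88–94 → 7 bp
  95–120 → 26 bp
  121–139 → 19 bp
Sorted largest to smallest: 38, 26, 23, 21, 19, 7, 5 bp.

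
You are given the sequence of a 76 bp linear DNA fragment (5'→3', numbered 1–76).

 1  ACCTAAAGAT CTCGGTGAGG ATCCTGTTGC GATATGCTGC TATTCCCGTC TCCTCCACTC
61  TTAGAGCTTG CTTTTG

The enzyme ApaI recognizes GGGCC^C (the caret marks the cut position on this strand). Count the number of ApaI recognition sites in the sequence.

0

No occurrence of GGGCCC is present in the sequence.
ApaI does not cut: 0 sites.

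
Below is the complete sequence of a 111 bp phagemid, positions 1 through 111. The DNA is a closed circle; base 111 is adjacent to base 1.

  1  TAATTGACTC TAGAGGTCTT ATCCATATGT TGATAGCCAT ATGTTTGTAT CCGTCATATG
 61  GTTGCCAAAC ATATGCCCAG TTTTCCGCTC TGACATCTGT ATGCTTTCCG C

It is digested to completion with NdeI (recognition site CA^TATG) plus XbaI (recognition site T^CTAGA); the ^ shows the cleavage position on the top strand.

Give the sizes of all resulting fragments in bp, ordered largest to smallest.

49, 17, 16, 15, 14 bp

NdeI sites (CATATG) start at positions 24, 38, 55, 70.
NdeI cuts after base 2 of each site, so after positions 25, 39, 56, 71.
The XbaI site (TCTAGA) starts at position 9.
XbaI cuts after the first base of each site, so after position 9.
Combined cut positions: 9, 25, 39, 56, 71.
Circular molecule, 5 cuts → 5 fragments:
  10–25 → 16 bp
  26–39 → 14 bp
  40–56 → 17 bp
  57–71 → 15 bp
  72–111 then 1–9 → 40 + 9 = 49 bp
Sorted largest to smallest: 49, 17, 16, 15, 14 bp.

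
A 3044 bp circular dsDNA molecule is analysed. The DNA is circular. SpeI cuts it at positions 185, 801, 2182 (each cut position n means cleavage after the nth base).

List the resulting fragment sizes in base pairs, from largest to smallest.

1381, 1047, 616 bp

Circular molecule, 3 cuts → 3 fragments:
  801 − 185 = 616 bp
  2182 − 801 = 1381 bp
  wrap: 3044 − 2182 + 185 = 1047 bp
Sorted largest to smallest: 1381, 1047, 616 bp.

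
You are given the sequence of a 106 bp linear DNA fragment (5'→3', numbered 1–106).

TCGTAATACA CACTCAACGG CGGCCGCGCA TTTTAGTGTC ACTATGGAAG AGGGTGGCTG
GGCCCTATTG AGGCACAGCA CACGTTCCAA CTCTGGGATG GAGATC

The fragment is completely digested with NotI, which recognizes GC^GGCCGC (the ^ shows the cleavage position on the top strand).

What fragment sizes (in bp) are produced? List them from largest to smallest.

85, 21 bp

The NotI site (GCGGCCGC) starts at position 20.
NotI cuts after base 2 of each site, so after position 21.
Linear molecule, 1 cut → 2 fragments:
  1–21 → 21 bp
  22–106 → 85 bp
Sorted largest to smallest: 85, 21 bp.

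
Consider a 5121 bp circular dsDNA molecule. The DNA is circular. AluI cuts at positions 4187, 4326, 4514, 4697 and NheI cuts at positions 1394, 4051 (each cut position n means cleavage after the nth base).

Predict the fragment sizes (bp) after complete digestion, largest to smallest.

2657, 1818, 188, 183, 139, 136 bp

Combined cut positions (sorted): 1394, 4051, 4187, 4326, 4514, 4697.
Circular molecule, 6 cuts → 6 fragments:
  4051 − 1394 = 2657 bp
  4187 − 4051 = 136 bp
  4326 − 4187 = 139 bp
  4514 − 4326 = 188 bp
  4697 − 4514 = 183 bp
  wrap: 5121 − 4697 + 1394 = 1818 bp
Sorted largest to smallest: 2657, 1818, 188, 183, 139, 136 bp.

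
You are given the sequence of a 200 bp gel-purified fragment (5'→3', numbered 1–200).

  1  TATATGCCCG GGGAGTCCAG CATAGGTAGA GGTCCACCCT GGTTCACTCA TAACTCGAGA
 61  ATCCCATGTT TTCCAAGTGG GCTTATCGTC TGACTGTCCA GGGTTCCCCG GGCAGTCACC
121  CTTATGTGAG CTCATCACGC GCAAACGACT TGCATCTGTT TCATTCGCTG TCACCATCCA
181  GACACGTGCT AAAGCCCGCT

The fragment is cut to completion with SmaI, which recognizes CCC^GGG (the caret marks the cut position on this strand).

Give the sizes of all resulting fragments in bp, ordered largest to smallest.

100, 91, 9 bp

SmaI sites (CCCGGG) start at positions 7, 107.
SmaI cuts after base 3 of each site, so after positions 9, 109.
Linear molecule, 2 cuts → 3 fragments:
  1–9 → 9 bp
  10–109 → 100 bp
  110–200 → 91 bp
Sorted largest to smallest: 100, 91, 9 bp.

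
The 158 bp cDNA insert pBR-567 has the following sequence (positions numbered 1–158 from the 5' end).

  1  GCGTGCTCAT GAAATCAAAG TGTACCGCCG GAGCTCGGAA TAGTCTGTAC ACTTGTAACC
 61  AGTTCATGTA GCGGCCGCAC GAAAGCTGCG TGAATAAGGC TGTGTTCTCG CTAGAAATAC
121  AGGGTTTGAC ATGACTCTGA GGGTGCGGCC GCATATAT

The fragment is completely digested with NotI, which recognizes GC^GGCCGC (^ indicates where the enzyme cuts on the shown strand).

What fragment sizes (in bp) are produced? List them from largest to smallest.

74, 72, 12 bp

NotI sites (GCGGCCGC) start at positions 71, 145.
NotI cuts after base 2 of each site, so after positions 72, 146.
Linear molecule, 2 cuts → 3 fragments:
  1–72 → 72 bp
  73–146 → 74 bp
  147–158 → 12 bp
Sorted largest to smallest: 74, 72, 12 bp.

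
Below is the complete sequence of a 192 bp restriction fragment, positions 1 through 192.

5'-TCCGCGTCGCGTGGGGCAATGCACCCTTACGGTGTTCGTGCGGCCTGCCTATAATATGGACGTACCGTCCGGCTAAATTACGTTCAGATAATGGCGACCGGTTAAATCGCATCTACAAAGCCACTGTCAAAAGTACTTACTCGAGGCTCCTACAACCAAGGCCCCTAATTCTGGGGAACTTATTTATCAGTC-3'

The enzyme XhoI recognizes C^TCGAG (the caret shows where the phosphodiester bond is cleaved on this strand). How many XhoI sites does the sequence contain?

1

CTCGAG occurs starting at position 140.
XhoI cuts at 1 site.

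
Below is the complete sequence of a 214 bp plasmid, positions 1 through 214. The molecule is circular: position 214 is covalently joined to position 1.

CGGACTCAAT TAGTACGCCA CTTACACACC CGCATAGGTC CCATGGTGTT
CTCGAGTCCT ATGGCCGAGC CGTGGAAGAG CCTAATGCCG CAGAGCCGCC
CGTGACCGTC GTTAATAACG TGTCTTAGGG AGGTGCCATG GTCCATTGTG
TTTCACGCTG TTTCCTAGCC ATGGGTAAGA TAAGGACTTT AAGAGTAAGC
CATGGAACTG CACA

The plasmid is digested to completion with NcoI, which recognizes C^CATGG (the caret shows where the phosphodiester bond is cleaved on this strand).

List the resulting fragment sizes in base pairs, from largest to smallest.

95, 55, 33, 31 bp

NcoI sites (CCATGG) start at positions 41, 136, 169, 200.
NcoI cuts after the first base of each site, so after positions 41, 136, 169, 200.
Circular molecule, 4 cuts → 4 fragments:
  42–136 → 95 bp
  137–169 → 33 bp
  170–200 → 31 bp
  201–214 then 1–41 → 14 + 41 = 55 bp
Sorted largest to smallest: 95, 55, 33, 31 bp.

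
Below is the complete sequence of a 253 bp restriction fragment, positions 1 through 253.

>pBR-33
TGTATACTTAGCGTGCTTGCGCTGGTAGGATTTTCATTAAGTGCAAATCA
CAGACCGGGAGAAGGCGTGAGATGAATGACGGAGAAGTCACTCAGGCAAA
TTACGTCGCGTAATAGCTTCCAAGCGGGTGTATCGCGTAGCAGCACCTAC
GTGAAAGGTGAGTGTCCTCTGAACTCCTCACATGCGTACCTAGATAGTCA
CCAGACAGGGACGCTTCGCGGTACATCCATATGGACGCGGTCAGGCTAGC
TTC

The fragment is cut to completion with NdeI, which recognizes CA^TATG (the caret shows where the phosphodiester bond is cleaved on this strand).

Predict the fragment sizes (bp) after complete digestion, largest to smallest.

The NdeI site (CATATG) starts at position 228.
NdeI cuts after base 2 of each site, so after position 229.
Linear molecule, 1 cut → 2 fragments:
  1–229 → 229 bp
  230–253 → 24 bp
Sorted largest to smallest: 229, 24 bp.

229, 24 bp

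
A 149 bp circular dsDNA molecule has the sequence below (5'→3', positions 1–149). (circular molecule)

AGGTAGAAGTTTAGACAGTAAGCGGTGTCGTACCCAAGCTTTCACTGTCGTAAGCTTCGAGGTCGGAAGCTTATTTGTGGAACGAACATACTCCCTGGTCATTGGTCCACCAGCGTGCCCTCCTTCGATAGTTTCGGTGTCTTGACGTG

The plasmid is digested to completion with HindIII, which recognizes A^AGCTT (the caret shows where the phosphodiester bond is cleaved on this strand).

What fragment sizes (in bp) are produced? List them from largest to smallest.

HindIII sites (AAGCTT) start at positions 36, 52, 67.
HindIII cuts after the first base of each site, so after positions 36, 52, 67.
Circular molecule, 3 cuts → 3 fragments:
  37–52 → 16 bp
  53–67 → 15 bp
  68–149 then 1–36 → 82 + 36 = 118 bp
Sorted largest to smallest: 118, 16, 15 bp.

118, 16, 15 bp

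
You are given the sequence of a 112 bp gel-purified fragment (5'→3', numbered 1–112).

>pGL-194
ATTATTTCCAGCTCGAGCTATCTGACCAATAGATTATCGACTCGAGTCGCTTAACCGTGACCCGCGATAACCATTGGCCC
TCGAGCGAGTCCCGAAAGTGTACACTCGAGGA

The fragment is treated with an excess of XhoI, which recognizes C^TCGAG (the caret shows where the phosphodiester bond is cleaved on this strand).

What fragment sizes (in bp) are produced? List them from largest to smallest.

39, 29, 25, 12, 7 bp

XhoI sites (CTCGAG) start at positions 12, 41, 80, 105.
XhoI cuts after the first base of each site, so after positions 12, 41, 80, 105.
Linear molecule, 4 cuts → 5 fragments:
  1–12 → 12 bp
  13–41 → 29 bp
  42–80 → 39 bp
  81–105 → 25 bp
  106–112 → 7 bp
Sorted largest to smallest: 39, 29, 25, 12, 7 bp.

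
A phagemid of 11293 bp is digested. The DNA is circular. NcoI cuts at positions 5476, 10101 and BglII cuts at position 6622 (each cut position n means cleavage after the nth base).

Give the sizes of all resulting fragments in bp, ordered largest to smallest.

6668, 3479, 1146 bp

Combined cut positions (sorted): 5476, 6622, 10101.
Circular molecule, 3 cuts → 3 fragments:
  6622 − 5476 = 1146 bp
  10101 − 6622 = 3479 bp
  wrap: 11293 − 10101 + 5476 = 6668 bp
Sorted largest to smallest: 6668, 3479, 1146 bp.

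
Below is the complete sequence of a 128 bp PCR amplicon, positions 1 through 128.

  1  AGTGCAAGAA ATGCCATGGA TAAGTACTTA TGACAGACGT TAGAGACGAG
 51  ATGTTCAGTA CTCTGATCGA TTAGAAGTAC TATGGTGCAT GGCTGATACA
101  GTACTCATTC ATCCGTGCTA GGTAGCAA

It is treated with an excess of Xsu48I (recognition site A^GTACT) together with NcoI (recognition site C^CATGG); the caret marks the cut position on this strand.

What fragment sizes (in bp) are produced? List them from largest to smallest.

Xsu48I sites (AGTACT) start at positions 23, 57, 76, 100.
Xsu48I cuts after the first base of each site, so after positions 23, 57, 76, 100.
The NcoI site (CCATGG) starts at position 14.
NcoI cuts after the first base of each site, so after position 14.
Combined cut positions: 14, 23, 57, 76, 100.
Linear molecule, 5 cuts → 6 fragments:
  1–14 → 14 bp
  15–23 → 9 bp
  24–57 → 34 bp
  58–76 → 19 bp
  77–100 → 24 bp
  101–128 → 28 bp
Sorted largest to smallest: 34, 28, 24, 19, 14, 9 bp.

34, 28, 24, 19, 14, 9 bp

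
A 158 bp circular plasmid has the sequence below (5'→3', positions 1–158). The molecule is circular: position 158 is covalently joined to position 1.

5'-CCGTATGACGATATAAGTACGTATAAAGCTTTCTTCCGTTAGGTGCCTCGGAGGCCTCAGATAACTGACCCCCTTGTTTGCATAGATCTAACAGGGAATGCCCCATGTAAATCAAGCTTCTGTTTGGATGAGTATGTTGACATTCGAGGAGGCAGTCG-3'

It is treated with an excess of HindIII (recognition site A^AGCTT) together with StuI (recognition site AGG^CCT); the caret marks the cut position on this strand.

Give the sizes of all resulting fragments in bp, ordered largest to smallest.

70, 60, 28 bp

HindIII sites (AAGCTT) start at positions 26, 114.
HindIII cuts after the first base of each site, so after positions 26, 114.
The StuI site (AGGCCT) starts at position 52.
StuI cuts after base 3 of each site, so after position 54.
Combined cut positions: 26, 54, 114.
Circular molecule, 3 cuts → 3 fragments:
  27–54 → 28 bp
  55–114 → 60 bp
  115–158 then 1–26 → 44 + 26 = 70 bp
Sorted largest to smallest: 70, 60, 28 bp.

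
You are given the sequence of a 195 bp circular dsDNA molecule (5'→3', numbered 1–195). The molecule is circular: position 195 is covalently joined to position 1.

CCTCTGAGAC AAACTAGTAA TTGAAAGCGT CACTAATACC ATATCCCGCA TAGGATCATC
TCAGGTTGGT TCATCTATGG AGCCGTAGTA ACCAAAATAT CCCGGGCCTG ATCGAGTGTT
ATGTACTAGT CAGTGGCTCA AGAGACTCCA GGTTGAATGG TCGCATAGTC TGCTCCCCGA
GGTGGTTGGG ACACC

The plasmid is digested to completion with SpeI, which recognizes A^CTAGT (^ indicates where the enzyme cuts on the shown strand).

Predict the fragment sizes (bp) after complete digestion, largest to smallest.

112, 83 bp

SpeI sites (ACTAGT) start at positions 13, 125.
SpeI cuts after the first base of each site, so after positions 13, 125.
Circular molecule, 2 cuts → 2 fragments:
  14–125 → 112 bp
  126–195 then 1–13 → 70 + 13 = 83 bp
Sorted largest to smallest: 112, 83 bp.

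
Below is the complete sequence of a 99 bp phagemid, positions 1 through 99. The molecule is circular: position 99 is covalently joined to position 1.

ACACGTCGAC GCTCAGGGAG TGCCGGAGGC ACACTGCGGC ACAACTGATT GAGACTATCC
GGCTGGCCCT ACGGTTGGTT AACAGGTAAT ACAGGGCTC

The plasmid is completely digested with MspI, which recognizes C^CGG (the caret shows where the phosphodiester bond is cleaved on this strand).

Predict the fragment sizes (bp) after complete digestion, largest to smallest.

MspI sites (CCGG) start at positions 23, 59.
MspI cuts after the first base of each site, so after positions 23, 59.
Circular molecule, 2 cuts → 2 fragments:
  24–59 → 36 bp
  60–99 then 1–23 → 40 + 23 = 63 bp
Sorted largest to smallest: 63, 36 bp.

63, 36 bp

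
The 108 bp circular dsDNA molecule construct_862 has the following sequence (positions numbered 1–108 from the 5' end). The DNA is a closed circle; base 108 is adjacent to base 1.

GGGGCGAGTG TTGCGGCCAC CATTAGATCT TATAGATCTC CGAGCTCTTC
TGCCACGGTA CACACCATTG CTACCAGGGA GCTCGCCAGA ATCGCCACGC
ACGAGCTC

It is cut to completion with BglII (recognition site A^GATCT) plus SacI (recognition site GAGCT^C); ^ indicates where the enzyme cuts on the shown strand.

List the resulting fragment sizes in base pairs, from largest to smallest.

37, 26, 24, 12, 9 bp

BglII sites (AGATCT) start at positions 25, 34.
BglII cuts after the first base of each site, so after positions 25, 34.
SacI sites (GAGCTC) start at positions 42, 79, 103.
SacI cuts after base 5 of each site (before the last base), so after positions 46, 83, 107.
Combined cut positions: 25, 34, 46, 83, 107.
Circular molecule, 5 cuts → 5 fragments:
  26–34 → 9 bp
  35–46 → 12 bp
  47–83 → 37 bp
  84–107 → 24 bp
  108–108 then 1–25 → 1 + 25 = 26 bp
Sorted largest to smallest: 37, 26, 24, 12, 9 bp.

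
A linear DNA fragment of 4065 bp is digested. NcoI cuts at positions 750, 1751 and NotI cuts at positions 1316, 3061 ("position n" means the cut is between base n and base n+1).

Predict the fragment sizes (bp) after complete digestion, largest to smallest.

Combined cut positions (sorted): 750, 1316, 1751, 3061.
Linear molecule, 4 cuts → 5 fragments:
  750 − 0 = 750 bp
  1316 − 750 = 566 bp
  1751 − 1316 = 435 bp
  3061 − 1751 = 1310 bp
  4065 − 3061 = 1004 bp
Sorted largest to smallest: 1310, 1004, 750, 566, 435 bp.

1310, 1004, 750, 566, 435 bp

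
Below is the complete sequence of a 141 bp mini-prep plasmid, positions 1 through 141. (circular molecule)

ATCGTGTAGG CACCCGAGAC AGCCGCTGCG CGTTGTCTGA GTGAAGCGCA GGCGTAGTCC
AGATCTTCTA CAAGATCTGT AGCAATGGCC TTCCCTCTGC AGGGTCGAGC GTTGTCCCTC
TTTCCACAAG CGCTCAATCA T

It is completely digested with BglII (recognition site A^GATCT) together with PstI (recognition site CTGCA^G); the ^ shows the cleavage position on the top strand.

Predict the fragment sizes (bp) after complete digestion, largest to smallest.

BglII sites (AGATCT) start at positions 61, 73.
BglII cuts after the first base of each site, so after positions 61, 73.
The PstI site (CTGCAG) starts at position 97.
PstI cuts after base 5 of each site (before the last base), so after position 101.
Combined cut positions: 61, 73, 101.
Circular molecule, 3 cuts → 3 fragments:
  62–73 → 12 bp
  74–101 → 28 bp
  102–141 then 1–61 → 40 + 61 = 101 bp
Sorted largest to smallest: 101, 28, 12 bp.

101, 28, 12 bp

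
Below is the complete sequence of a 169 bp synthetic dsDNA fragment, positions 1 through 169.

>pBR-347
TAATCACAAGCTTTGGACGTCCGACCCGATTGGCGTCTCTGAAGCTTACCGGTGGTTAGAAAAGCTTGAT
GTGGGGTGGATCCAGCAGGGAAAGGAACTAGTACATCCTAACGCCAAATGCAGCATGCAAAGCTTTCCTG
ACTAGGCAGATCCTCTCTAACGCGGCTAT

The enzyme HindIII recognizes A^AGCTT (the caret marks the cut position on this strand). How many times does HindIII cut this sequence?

4

AAGCTT occurs starting at positions 8, 42, 62, 130.
HindIII cuts at 4 sites.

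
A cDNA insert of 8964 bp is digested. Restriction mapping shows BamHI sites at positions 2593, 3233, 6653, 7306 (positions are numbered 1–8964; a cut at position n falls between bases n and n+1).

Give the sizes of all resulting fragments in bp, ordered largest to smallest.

Linear molecule, 4 cuts → 5 fragments:
  2593 − 0 = 2593 bp
  3233 − 2593 = 640 bp
  6653 − 3233 = 3420 bp
  7306 − 6653 = 653 bp
  8964 − 7306 = 1658 bp
Sorted largest to smallest: 3420, 2593, 1658, 653, 640 bp.

3420, 2593, 1658, 653, 640 bp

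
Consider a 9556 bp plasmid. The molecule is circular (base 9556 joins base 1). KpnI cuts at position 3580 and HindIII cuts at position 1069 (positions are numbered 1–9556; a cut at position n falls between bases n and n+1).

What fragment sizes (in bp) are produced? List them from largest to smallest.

Combined cut positions (sorted): 1069, 3580.
Circular molecule, 2 cuts → 2 fragments:
  3580 − 1069 = 2511 bp
  wrap: 9556 − 3580 + 1069 = 7045 bp
Sorted largest to smallest: 7045, 2511 bp.

7045, 2511 bp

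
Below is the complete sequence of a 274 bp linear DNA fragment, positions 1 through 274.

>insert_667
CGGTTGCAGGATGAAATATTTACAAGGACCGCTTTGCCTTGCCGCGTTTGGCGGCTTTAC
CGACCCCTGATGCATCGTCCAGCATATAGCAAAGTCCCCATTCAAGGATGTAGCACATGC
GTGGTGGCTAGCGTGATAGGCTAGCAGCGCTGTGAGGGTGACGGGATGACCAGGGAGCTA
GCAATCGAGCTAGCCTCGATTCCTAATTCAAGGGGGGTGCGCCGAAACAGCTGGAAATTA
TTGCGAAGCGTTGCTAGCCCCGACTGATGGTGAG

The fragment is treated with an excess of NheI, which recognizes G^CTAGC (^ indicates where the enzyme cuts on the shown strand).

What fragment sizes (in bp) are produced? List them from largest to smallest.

NheI sites (GCTAGC) start at positions 127, 140, 177, 189, 253.
NheI cuts after the first base of each site, so after positions 127, 140, 177, 189, 253.
Linear molecule, 5 cuts → 6 fragments:
  1–127 → 127 bp
  128–140 → 13 bp
  141–177 → 37 bp
  178–189 → 12 bp
  190–253 → 64 bp
  254–274 → 21 bp
Sorted largest to smallest: 127, 64, 37, 21, 13, 12 bp.

127, 64, 37, 21, 13, 12 bp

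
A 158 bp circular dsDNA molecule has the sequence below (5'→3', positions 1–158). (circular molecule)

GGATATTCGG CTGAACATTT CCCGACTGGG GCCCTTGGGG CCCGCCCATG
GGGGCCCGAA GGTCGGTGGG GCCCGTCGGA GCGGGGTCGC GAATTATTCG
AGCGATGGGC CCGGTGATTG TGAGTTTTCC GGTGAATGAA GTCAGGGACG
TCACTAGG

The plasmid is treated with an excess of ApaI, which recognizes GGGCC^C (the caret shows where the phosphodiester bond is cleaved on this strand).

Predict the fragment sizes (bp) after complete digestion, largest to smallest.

80, 38, 17, 14, 9 bp

ApaI sites (GGGCCC) start at positions 29, 38, 52, 69, 107.
ApaI cuts after base 5 of each site (before the last base), so after positions 33, 42, 56, 73, 111.
Circular molecule, 5 cuts → 5 fragments:
  34–42 → 9 bp
  43–56 → 14 bp
  57–73 → 17 bp
  74–111 → 38 bp
  112–158 then 1–33 → 47 + 33 = 80 bp
Sorted largest to smallest: 80, 38, 17, 14, 9 bp.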